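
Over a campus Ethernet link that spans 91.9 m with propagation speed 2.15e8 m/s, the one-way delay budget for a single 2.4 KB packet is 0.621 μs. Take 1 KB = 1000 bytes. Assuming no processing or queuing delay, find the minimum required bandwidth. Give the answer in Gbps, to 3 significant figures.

L = 19200 bits.
Propagation delay = 91.9 / 215000000 = 0.427442 μs.
Transmission budget = 0.621 − 0.427442 = 0.193558 μs.
R ≥ L / t_tx = 19200 bits / 1.93558e-07 s = 99.2 Gbps.

99.2 Gbps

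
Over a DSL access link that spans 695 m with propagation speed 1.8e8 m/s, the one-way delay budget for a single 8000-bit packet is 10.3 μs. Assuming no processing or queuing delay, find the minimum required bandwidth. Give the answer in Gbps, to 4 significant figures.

1.242 Gbps

Propagation delay = 695 / 180000000 = 3.86111 μs.
Transmission budget = 10.3 − 3.86111 = 6.43889 μs.
R ≥ L / t_tx = 8000 bits / 6.43889e-06 s = 1.242 Gbps.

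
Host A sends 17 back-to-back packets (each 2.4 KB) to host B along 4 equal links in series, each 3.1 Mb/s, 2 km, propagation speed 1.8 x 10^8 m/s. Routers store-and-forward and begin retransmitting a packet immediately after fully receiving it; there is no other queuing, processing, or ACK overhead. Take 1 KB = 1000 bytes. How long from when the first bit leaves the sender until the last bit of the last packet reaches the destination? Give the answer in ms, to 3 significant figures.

Per-hop transmission t_tx = L/R = 19200/3100000 = 6.19355 ms.
Per-hop propagation t_prop = 2000/180000000 = 0.0111111 ms.
Pipeline fill: first packet needs 4·t_tx to clear all hops; remaining 16 packets each add one t_tx.
Total = (4+17-1)·t_tx + 4·t_prop = 20·6.19355 + 4·0.0111111 = 124 ms.

124 ms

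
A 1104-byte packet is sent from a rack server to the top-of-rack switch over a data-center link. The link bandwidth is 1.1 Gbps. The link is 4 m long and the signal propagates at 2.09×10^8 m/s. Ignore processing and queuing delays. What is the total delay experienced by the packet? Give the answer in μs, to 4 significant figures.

8.048 μs

L = 1104 × 8 = 8832 bits.
Transmission delay = L/R = 8832 / 1100000000 = 8.02909 μs.
Propagation delay = d/s = 4 m / 209000000 m/s = 0.0191388 μs.
Total = 8.048 μs.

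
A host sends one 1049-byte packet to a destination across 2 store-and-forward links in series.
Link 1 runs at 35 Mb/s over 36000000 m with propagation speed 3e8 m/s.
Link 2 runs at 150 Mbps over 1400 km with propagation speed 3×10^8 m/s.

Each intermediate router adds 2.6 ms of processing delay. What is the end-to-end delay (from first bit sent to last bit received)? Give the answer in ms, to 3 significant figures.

L = 1049 × 8 = 8392 bits.
Transmission delays (L/R per hop): 0.239771, 0.0559467 ms; sum = 0.295718 ms.
Propagation delays (d/s per hop): 120, 4.66667 ms; sum = 124.667 ms.
Processing at 1 router(s): 1 × 2.6 ms = 2.6 ms.
End-to-end = 128 ms.

128 ms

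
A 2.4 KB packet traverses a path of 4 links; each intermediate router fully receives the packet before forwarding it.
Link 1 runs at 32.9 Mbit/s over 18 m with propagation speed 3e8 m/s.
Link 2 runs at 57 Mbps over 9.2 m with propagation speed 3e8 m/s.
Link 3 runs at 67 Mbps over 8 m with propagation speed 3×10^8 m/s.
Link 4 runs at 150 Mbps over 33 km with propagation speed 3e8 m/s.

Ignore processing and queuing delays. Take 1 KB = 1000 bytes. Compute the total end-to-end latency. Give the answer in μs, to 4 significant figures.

L = 19200 bits.
Transmission delays (L/R per hop): 583.587, 336.842, 286.567, 128 μs; sum = 1335 μs.
Propagation delays (d/s per hop): 0.06, 0.0306667, 0.0266667, 110 μs; sum = 110.117 μs.
End-to-end = 1445 μs.

1445 μs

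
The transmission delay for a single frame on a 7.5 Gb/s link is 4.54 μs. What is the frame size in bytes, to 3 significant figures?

L = R × t_tx = 7500000000 b/s × 4.54e-06 s = 34050 bits.
In bytes: 34050 / 8 = 4260 bytes.

4260 bytes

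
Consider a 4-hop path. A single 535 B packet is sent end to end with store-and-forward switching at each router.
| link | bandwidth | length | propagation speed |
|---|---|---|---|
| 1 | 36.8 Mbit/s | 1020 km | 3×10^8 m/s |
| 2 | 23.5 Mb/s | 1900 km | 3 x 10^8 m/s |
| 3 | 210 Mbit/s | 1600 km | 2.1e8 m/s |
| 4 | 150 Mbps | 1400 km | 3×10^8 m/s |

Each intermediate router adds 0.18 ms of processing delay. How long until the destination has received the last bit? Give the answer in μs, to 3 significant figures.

L = 535 × 8 = 4280 bits.
Transmission delays (L/R per hop): 116.304, 182.128, 20.381, 28.5333 μs; sum = 347.346 μs.
Propagation delays (d/s per hop): 3400, 6333.33, 7619.05, 4666.67 μs; sum = 22019 μs.
Processing at 3 router(s): 3 × 0.18 ms = 540 μs.
End-to-end = 22900 μs.

22900 μs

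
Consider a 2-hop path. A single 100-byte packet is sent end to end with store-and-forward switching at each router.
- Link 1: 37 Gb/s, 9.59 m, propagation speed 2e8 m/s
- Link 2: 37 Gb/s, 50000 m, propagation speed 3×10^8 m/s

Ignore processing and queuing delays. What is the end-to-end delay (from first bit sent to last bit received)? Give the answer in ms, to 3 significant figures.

L = 100 × 8 = 800 bits.
Transmission delay per hop = L/R = 800/37000000000 = 2.16216e-05 ms; 2 hops → 4.32432e-05 ms.
Propagation delays (d/s per hop): 4.795e-05, 0.166667 ms; sum = 0.166715 ms.
End-to-end = 0.167 ms.

0.167 ms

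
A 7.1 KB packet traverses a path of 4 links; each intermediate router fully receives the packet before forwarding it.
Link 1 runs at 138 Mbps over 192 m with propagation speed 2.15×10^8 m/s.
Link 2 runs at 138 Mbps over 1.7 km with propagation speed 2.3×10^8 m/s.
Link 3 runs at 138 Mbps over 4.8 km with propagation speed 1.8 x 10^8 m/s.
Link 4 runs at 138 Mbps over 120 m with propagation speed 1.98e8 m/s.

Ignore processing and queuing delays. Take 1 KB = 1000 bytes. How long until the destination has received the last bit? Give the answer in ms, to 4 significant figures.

L = 56800 bits.
Transmission delay per hop = L/R = 56800/138000000 = 0.411594 ms; 4 hops → 1.64638 ms.
Propagation delays (d/s per hop): 0.000893023, 0.0073913, 0.0266667, 0.000606061 ms; sum = 0.0355571 ms.
End-to-end = 1.682 ms.

1.682 ms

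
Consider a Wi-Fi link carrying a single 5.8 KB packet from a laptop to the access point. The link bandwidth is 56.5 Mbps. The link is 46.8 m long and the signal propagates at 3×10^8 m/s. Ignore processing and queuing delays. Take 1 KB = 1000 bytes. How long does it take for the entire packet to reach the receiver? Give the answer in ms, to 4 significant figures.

0.8214 ms

L = 46400 bits.
Transmission delay = L/R = 46400 / 56500000 = 0.821239 ms.
Propagation delay = d/s = 46.8 m / 300000000 m/s = 0.000156 ms.
Total = 0.8214 ms.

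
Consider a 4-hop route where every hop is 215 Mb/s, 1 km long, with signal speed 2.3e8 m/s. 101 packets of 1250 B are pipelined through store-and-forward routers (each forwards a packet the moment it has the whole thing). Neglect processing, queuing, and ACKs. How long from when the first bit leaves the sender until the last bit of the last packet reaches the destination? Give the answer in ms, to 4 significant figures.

4.855 ms

Per-hop transmission t_tx = L/R = 10000/215000000 = 0.0465116 ms.
Per-hop propagation t_prop = 1000/2.3e+08 = 0.00434783 ms.
Pipeline fill: first packet needs 4·t_tx to clear all hops; remaining 100 packets each add one t_tx.
Total = (4+101-1)·t_tx + 4·t_prop = 104·0.0465116 + 4·0.00434783 = 4.855 ms.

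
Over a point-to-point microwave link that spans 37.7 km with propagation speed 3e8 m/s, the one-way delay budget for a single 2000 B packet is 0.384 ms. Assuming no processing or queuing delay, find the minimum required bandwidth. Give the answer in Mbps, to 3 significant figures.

61.9 Mbps

L = 16000 bits.
Propagation delay = 37700 / 300000000 = 0.125667 ms.
Transmission budget = 0.384 − 0.125667 = 0.258333 ms.
R ≥ L / t_tx = 16000 bits / 0.000258333 s = 61.9 Mbps.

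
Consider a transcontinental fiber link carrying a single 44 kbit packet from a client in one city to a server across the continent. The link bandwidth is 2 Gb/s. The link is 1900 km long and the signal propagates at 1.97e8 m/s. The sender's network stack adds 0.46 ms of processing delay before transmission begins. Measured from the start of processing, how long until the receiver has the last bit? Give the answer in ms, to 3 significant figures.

10.1 ms

L = 44000 bits.
Transmission delay = L/R = 44000 / 2000000000 = 0.022 ms.
Propagation delay = d/s = 1900000 m / 197000000 m/s = 9.64467 ms.
Plus processing delay 0.46 ms = 0.46 ms.
Total = 10.1 ms.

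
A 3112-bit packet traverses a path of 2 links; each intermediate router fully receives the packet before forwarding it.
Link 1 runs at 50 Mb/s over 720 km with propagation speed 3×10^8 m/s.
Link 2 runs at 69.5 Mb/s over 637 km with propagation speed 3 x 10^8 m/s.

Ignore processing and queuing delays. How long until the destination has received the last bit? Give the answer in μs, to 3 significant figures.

4630 μs

Transmission delays (L/R per hop): 62.24, 44.777 μs; sum = 107.017 μs.
Propagation delays (d/s per hop): 2400, 2123.33 μs; sum = 4523.33 μs.
End-to-end = 4630 μs.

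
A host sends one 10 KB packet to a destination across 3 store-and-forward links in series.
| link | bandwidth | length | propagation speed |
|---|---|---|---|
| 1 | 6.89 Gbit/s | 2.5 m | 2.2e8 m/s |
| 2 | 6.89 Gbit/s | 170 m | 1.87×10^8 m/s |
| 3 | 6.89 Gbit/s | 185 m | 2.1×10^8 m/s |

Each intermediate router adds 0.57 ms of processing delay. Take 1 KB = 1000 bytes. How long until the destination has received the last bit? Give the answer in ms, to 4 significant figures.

L = 80000 bits.
Transmission delay per hop = L/R = 80000/6890000000 = 0.011611 ms; 3 hops → 0.0348331 ms.
Propagation delays (d/s per hop): 1.13636e-05, 0.000909091, 0.000880952 ms; sum = 0.00180141 ms.
Processing at 2 router(s): 2 × 0.57 ms = 1.14 ms.
End-to-end = 1.177 ms.

1.177 ms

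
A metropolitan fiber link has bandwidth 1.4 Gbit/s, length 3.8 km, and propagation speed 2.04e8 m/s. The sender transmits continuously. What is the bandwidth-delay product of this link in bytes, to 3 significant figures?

3260 bytes

Propagation delay = 3800 / 204000000 = 1.86275e-05 s.
BDP = R × t_prop = 1400000000 × 1.86275e-05 = 26078.4 bits.
In bytes: 26078.4/8 = 3260 bytes.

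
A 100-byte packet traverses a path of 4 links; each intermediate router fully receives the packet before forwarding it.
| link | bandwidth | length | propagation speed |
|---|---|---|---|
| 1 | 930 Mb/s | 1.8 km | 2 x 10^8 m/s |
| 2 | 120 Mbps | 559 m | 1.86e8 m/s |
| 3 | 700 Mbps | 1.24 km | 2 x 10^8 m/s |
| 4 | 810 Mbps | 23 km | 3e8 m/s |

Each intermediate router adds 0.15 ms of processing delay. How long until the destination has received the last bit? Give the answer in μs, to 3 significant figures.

L = 100 × 8 = 800 bits.
Transmission delays (L/R per hop): 0.860215, 6.66667, 1.14286, 0.987654 μs; sum = 9.65739 μs.
Propagation delays (d/s per hop): 9, 3.00538, 6.2, 76.6667 μs; sum = 94.872 μs.
Processing at 3 router(s): 3 × 0.15 ms = 450 μs.
End-to-end = 555 μs.

555 μs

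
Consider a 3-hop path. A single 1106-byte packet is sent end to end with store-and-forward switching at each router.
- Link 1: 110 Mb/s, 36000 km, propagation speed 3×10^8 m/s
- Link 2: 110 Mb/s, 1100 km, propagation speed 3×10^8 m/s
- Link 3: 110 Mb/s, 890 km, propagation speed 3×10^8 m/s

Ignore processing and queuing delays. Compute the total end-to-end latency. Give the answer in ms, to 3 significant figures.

L = 1106 × 8 = 8848 bits.
Transmission delay per hop = L/R = 8848/110000000 = 0.0804364 ms; 3 hops → 0.241309 ms.
Propagation delays (d/s per hop): 120, 3.66667, 2.96667 ms; sum = 126.633 ms.
End-to-end = 127 ms.

127 ms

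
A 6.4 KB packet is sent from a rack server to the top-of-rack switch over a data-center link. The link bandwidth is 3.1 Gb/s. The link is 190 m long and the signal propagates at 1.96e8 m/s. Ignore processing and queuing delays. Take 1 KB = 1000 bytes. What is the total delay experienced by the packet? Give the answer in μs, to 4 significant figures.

17.49 μs

L = 51200 bits.
Transmission delay = L/R = 51200 / 3100000000 = 16.5161 μs.
Propagation delay = d/s = 190 m / 196000000 m/s = 0.969388 μs.
Total = 17.49 μs.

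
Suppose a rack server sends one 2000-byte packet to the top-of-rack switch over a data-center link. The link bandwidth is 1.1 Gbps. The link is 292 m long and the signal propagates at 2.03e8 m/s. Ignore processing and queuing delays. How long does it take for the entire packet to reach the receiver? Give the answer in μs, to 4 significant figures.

15.98 μs

L = 2000 × 8 = 16000 bits.
Transmission delay = L/R = 16000 / 1100000000 = 14.5455 μs.
Propagation delay = d/s = 292 m / 2.03e+08 m/s = 1.43842 μs.
Total = 15.98 μs.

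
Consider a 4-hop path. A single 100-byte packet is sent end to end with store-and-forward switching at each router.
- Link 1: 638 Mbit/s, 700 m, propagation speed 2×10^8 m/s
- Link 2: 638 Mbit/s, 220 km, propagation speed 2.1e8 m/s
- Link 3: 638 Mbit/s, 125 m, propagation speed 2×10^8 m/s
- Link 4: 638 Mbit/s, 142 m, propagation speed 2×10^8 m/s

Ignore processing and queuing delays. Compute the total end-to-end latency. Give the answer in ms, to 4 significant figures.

1.057 ms

L = 100 × 8 = 800 bits.
Transmission delay per hop = L/R = 800/638000000 = 0.00125392 ms; 4 hops → 0.00501567 ms.
Propagation delays (d/s per hop): 0.0035, 1.04762, 0.000625, 0.00071 ms; sum = 1.05245 ms.
End-to-end = 1.057 ms.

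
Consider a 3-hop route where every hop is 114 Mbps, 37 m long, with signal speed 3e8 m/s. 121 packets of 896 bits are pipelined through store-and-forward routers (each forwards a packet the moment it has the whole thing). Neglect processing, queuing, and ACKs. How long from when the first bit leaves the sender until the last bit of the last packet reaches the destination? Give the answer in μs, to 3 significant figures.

967 μs

Per-hop transmission t_tx = L/R = 896/114000000 = 7.85965 μs.
Per-hop propagation t_prop = 37/300000000 = 0.123333 μs.
Pipeline fill: first packet needs 3·t_tx to clear all hops; remaining 120 packets each add one t_tx.
Total = (3+121-1)·t_tx + 3·t_prop = 123·7.85965 + 3·0.123333 = 967 μs.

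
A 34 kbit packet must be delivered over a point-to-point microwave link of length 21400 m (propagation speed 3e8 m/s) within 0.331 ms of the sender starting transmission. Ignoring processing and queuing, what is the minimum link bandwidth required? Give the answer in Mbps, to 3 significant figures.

131 Mbps

Propagation delay = 21400 / 300000000 = 0.0713333 ms.
Transmission budget = 0.331 − 0.0713333 = 0.259667 ms.
R ≥ L / t_tx = 34000 bits / 0.000259667 s = 131 Mbps.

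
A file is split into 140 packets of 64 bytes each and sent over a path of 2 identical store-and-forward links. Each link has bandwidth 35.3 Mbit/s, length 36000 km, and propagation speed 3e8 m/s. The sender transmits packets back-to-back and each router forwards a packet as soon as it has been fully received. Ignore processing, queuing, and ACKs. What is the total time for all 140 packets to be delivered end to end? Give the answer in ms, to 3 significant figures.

Per-hop transmission t_tx = L/R = 512/35300000 = 0.0145042 ms.
Per-hop propagation t_prop = 36000000/300000000 = 120 ms.
Pipeline fill: first packet needs 2·t_tx to clear all hops; remaining 139 packets each add one t_tx.
Total = (2+140-1)·t_tx + 2·t_prop = 141·0.0145042 + 2·120 = 242 ms.

242 ms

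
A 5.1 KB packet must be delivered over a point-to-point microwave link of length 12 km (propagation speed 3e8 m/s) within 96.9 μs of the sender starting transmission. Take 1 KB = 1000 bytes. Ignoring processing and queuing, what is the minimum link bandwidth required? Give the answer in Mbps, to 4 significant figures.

717.0 Mbps

L = 40800 bits.
Propagation delay = 12000 / 300000000 = 40 μs.
Transmission budget = 96.9 − 40 = 56.9 μs.
R ≥ L / t_tx = 40800 bits / 5.69e-05 s = 717.0 Mbps.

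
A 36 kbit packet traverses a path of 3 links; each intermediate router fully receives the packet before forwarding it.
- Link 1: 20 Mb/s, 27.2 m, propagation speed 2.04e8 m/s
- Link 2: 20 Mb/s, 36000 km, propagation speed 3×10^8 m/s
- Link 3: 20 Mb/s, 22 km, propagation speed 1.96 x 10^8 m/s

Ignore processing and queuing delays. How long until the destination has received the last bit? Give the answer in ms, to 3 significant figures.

L = 36000 bits.
Transmission delay per hop = L/R = 36000/20000000 = 1.8 ms; 3 hops → 5.4 ms.
Propagation delays (d/s per hop): 0.000133333, 120, 0.112245 ms; sum = 120.112 ms.
End-to-end = 126 ms.

126 ms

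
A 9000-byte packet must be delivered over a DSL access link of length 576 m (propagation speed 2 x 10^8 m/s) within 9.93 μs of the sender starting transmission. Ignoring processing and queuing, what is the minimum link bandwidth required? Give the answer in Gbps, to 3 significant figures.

L = 72000 bits.
Propagation delay = 576 / 200000000 = 2.88 μs.
Transmission budget = 9.93 − 2.88 = 7.05 μs.
R ≥ L / t_tx = 72000 bits / 7.05e-06 s = 10.2 Gbps.

10.2 Gbps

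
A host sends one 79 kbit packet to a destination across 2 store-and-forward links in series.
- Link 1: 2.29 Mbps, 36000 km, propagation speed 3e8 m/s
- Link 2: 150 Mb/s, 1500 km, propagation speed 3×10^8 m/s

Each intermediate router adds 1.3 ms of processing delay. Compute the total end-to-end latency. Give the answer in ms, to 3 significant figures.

161 ms

L = 79000 bits.
Transmission delays (L/R per hop): 34.4978, 0.526667 ms; sum = 35.0245 ms.
Propagation delays (d/s per hop): 120, 5 ms; sum = 125 ms.
Processing at 1 router(s): 1 × 1.3 ms = 1.3 ms.
End-to-end = 161 ms.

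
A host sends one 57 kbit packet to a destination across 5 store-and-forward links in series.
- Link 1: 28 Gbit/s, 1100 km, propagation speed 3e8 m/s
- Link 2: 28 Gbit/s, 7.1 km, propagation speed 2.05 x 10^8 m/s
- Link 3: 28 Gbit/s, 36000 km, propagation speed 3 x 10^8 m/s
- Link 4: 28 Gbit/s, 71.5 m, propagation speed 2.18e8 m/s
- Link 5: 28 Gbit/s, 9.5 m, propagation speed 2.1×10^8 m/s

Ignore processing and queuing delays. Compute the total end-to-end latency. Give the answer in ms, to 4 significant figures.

123.7 ms

L = 57000 bits.
Transmission delay per hop = L/R = 57000/28000000000 = 0.00203571 ms; 5 hops → 0.0101786 ms.
Propagation delays (d/s per hop): 3.66667, 0.0346341, 120, 0.000327982, 4.52381e-05 ms; sum = 123.702 ms.
End-to-end = 123.7 ms.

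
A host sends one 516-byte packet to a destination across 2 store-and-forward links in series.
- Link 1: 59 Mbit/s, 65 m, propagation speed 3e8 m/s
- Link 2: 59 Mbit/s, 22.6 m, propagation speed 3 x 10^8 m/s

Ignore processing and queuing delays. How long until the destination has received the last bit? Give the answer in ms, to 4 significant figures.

0.1402 ms

L = 516 × 8 = 4128 bits.
Transmission delay per hop = L/R = 4128/59000000 = 0.0699661 ms; 2 hops → 0.139932 ms.
Propagation delays (d/s per hop): 0.000216667, 7.53333e-05 ms; sum = 0.000292 ms.
End-to-end = 0.1402 ms.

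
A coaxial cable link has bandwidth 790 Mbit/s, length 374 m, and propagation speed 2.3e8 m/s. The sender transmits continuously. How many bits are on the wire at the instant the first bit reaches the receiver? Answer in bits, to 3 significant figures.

Propagation delay = 374 / 2.3e+08 = 1.62609e-06 s.
BDP = R × t_prop = 790000000 × 1.62609e-06 = 1284.61 bits.

1280 bits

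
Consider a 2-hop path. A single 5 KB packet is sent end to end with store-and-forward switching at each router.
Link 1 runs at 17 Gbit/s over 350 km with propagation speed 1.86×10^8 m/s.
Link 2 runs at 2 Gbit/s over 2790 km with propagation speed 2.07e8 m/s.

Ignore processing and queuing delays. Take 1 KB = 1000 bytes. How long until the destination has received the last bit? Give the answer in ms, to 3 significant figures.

L = 40000 bits.
Transmission delays (L/R per hop): 0.00235294, 0.02 ms; sum = 0.0223529 ms.
Propagation delays (d/s per hop): 1.88172, 13.4783 ms; sum = 15.36 ms.
End-to-end = 15.4 ms.

15.4 ms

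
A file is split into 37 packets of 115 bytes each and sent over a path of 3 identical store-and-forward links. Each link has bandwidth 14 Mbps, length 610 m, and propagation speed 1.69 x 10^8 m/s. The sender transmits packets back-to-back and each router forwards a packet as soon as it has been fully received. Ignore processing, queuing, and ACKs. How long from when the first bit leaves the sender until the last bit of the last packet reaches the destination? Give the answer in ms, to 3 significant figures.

2.57 ms

Per-hop transmission t_tx = L/R = 920/14000000 = 0.0657143 ms.
Per-hop propagation t_prop = 610/169000000 = 0.00360947 ms.
Pipeline fill: first packet needs 3·t_tx to clear all hops; remaining 36 packets each add one t_tx.
Total = (3+37-1)·t_tx + 3·t_prop = 39·0.0657143 + 3·0.00360947 = 2.57 ms.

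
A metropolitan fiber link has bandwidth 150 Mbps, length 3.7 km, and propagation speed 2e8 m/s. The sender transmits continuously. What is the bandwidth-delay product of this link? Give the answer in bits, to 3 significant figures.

2780 bits

Propagation delay = 3700 / 200000000 = 1.85e-05 s.
BDP = R × t_prop = 150000000 × 1.85e-05 = 2775 bits.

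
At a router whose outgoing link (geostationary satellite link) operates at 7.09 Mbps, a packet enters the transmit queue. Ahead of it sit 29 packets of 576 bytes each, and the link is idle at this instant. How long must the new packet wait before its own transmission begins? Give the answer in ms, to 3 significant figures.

18.8 ms

Each queued packet: L/R = 4608/7090000 = 0.649929 ms.
29 queued → 18.848 ms.
Queuing delay = 18.8 ms.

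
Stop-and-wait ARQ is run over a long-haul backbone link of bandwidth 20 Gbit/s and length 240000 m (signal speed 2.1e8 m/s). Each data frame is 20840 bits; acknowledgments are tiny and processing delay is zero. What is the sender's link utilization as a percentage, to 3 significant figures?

t_tx = L/R = 20840/20000000000 = 1.042e-06 s.
t_prop = 240000/210000000 = 0.00114286 s; RTT = 0.00228571 s.
Cycle = t_tx + RTT = 0.00228676 s.
Utilization = t_tx / cycle = 1.042e-06/0.00228676 = 0.0456 %.

0.0456 %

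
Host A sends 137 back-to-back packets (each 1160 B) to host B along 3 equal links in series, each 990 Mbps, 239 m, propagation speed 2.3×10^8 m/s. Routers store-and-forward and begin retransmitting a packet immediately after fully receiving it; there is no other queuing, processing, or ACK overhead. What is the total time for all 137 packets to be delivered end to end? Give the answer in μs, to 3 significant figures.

Per-hop transmission t_tx = L/R = 9280/990000000 = 9.37374 μs.
Per-hop propagation t_prop = 239/2.3e+08 = 1.03913 μs.
Pipeline fill: first packet needs 3·t_tx to clear all hops; remaining 136 packets each add one t_tx.
Total = (3+137-1)·t_tx + 3·t_prop = 139·9.37374 + 3·1.03913 = 1310 μs.

1310 μs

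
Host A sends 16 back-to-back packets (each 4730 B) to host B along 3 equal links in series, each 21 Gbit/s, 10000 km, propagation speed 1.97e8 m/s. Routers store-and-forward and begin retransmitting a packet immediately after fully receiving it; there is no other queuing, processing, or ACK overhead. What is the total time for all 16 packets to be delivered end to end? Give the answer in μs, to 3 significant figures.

Per-hop transmission t_tx = L/R = 37840/21000000000 = 1.8019 μs.
Per-hop propagation t_prop = 10000000/197000000 = 50761.4 μs.
Pipeline fill: first packet needs 3·t_tx to clear all hops; remaining 15 packets each add one t_tx.
Total = (3+16-1)·t_tx + 3·t_prop = 18·1.8019 + 3·50761.4 = 152000 μs.

152000 μs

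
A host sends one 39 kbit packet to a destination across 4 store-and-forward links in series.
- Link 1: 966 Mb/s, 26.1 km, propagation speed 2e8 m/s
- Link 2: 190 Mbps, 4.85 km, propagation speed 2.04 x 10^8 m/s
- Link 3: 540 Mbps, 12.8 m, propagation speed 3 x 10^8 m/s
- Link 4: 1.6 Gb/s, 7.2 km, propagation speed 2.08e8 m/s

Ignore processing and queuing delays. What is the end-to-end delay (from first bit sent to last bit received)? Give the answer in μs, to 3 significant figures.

531 μs

L = 39000 bits.
Transmission delays (L/R per hop): 40.3727, 205.263, 72.2222, 24.375 μs; sum = 342.233 μs.
Propagation delays (d/s per hop): 130.5, 23.7745, 0.0426667, 34.6154 μs; sum = 188.933 μs.
End-to-end = 531 μs.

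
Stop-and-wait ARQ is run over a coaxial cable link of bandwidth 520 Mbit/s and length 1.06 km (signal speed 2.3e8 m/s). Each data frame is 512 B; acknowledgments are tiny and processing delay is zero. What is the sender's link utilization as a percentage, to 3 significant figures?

46.1 %

t_tx = L/R = 4096/520000000 = 7.87692e-06 s.
t_prop = 1060/2.3e+08 = 4.6087e-06 s; RTT = 9.21739e-06 s.
Cycle = t_tx + RTT = 1.70943e-05 s.
Utilization = t_tx / cycle = 7.87692e-06/1.70943e-05 = 46.1 %.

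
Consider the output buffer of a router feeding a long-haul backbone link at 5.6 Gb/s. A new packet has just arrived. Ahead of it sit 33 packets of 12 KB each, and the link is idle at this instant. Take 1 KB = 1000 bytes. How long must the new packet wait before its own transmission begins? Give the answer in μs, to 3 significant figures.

Each queued packet: L/R = 96000/5600000000 = 17.1429 μs.
33 queued → 565.714 μs.
Queuing delay = 566 μs.

566 μs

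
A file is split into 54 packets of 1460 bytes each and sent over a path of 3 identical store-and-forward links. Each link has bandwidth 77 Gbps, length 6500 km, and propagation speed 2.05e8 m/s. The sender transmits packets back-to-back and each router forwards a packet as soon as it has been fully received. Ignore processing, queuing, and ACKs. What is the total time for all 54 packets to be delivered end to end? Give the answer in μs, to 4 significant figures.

95130 μs

Per-hop transmission t_tx = L/R = 11680/77000000000 = 0.151688 μs.
Per-hop propagation t_prop = 6500000/2.05e+08 = 31707.3 μs.
Pipeline fill: first packet needs 3·t_tx to clear all hops; remaining 53 packets each add one t_tx.
Total = (3+54-1)·t_tx + 3·t_prop = 56·0.151688 + 3·31707.3 = 95130 μs.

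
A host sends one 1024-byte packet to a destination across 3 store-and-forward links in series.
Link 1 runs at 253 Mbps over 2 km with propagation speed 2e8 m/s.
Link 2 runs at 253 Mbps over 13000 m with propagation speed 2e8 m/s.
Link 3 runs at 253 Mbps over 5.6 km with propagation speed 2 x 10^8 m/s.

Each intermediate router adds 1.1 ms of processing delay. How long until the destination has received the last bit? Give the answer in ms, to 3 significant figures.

L = 1024 × 8 = 8192 bits.
Transmission delay per hop = L/R = 8192/253000000 = 0.0323794 ms; 3 hops → 0.0971383 ms.
Propagation delays (d/s per hop): 0.01, 0.065, 0.028 ms; sum = 0.103 ms.
Processing at 2 router(s): 2 × 1.1 ms = 2.2 ms.
End-to-end = 2.40 ms.

2.40 ms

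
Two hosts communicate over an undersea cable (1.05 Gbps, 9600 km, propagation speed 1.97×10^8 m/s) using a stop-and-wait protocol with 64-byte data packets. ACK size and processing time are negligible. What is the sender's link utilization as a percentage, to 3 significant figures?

t_tx = L/R = 512/1050000000 = 4.87619e-07 s.
t_prop = 9600000/197000000 = 0.048731 s; RTT = 0.0974619 s.
Cycle = t_tx + RTT = 0.0974624 s.
Utilization = t_tx / cycle = 4.87619e-07/0.0974624 = 0.000500 %.

0.000500 %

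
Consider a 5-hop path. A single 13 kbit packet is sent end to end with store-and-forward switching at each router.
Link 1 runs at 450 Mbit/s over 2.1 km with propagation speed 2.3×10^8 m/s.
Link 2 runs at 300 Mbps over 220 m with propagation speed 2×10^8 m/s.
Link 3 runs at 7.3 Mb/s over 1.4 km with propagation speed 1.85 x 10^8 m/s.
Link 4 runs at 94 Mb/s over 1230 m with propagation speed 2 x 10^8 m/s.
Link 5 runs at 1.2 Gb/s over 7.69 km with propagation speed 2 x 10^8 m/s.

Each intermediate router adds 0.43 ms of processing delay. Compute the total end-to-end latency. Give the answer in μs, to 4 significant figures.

L = 13000 bits.
Transmission delays (L/R per hop): 28.8889, 43.3333, 1780.82, 138.298, 10.8333 μs; sum = 2002.18 μs.
Propagation delays (d/s per hop): 9.13043, 1.1, 7.56757, 6.15, 38.45 μs; sum = 62.398 μs.
Processing at 4 router(s): 4 × 0.43 ms = 1720 μs.
End-to-end = 3785 μs.

3785 μs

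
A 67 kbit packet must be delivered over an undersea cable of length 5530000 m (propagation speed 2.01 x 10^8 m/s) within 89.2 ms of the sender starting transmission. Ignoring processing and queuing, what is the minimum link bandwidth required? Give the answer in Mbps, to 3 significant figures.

1.09 Mbps

Propagation delay = 5530000 / 2.01e+08 = 27.5124 ms.
Transmission budget = 89.2 − 27.5124 = 61.6876 ms.
R ≥ L / t_tx = 67000 bits / 0.0616876 s = 1.09 Mbps.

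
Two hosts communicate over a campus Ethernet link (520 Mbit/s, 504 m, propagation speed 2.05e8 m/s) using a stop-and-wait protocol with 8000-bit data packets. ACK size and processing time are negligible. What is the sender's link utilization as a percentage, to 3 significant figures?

t_tx = L/R = 8000/520000000 = 1.53846e-05 s.
t_prop = 504/2.05e+08 = 2.45854e-06 s; RTT = 4.91707e-06 s.
Cycle = t_tx + RTT = 2.03017e-05 s.
Utilization = t_tx / cycle = 1.53846e-05/2.03017e-05 = 75.8 %.

75.8 %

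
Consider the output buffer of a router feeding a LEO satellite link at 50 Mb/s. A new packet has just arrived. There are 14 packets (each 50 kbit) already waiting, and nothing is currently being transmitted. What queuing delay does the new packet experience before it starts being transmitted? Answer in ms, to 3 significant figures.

Each queued packet: L/R = 50000/50000000 = 1 ms.
14 queued → 14 ms.
Queuing delay = 14.0 ms.

14.0 ms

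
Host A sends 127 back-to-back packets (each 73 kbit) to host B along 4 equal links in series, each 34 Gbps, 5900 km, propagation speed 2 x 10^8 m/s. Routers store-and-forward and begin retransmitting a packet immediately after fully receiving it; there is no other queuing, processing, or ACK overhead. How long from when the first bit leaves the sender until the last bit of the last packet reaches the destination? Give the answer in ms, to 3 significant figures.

118 ms

Per-hop transmission t_tx = L/R = 73000/34000000000 = 0.00214706 ms.
Per-hop propagation t_prop = 5900000/200000000 = 29.5 ms.
Pipeline fill: first packet needs 4·t_tx to clear all hops; remaining 126 packets each add one t_tx.
Total = (4+127-1)·t_tx + 4·t_prop = 130·0.00214706 + 4·29.5 = 118 ms.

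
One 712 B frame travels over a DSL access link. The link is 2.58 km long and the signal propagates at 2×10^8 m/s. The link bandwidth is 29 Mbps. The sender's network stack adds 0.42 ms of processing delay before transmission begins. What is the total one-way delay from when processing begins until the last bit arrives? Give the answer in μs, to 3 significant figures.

L = 712 × 8 = 5696 bits.
Transmission delay = L/R = 5696 / 29000000 = 196.414 μs.
Propagation delay = d/s = 2580 m / 200000000 m/s = 12.9 μs.
Plus processing delay 0.42 ms = 420 μs.
Total = 629 μs.

629 μs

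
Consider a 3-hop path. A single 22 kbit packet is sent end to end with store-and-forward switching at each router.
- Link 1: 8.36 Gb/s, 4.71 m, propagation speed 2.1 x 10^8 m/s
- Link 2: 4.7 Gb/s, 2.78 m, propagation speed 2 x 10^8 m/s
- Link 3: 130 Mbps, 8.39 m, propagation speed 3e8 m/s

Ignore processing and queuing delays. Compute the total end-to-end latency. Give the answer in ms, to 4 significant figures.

L = 22000 bits.
Transmission delays (L/R per hop): 0.00263158, 0.00468085, 0.169231 ms; sum = 0.176543 ms.
Propagation delays (d/s per hop): 2.24286e-05, 1.39e-05, 2.79667e-05 ms; sum = 6.42952e-05 ms.
End-to-end = 0.1766 ms.

0.1766 ms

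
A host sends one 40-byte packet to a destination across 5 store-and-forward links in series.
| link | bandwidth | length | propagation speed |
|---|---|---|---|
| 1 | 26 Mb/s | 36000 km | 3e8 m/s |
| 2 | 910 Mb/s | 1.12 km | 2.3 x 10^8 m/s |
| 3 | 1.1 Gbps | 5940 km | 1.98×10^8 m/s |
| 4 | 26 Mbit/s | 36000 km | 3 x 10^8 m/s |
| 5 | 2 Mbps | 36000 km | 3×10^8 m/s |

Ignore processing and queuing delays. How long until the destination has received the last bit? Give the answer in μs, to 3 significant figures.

390000 μs

L = 40 × 8 = 320 bits.
Transmission delays (L/R per hop): 12.3077, 0.351648, 0.290909, 12.3077, 160 μs; sum = 185.258 μs.
Propagation delays (d/s per hop): 120000, 4.86957, 30000, 120000, 120000 μs; sum = 390005 μs.
End-to-end = 390000 μs.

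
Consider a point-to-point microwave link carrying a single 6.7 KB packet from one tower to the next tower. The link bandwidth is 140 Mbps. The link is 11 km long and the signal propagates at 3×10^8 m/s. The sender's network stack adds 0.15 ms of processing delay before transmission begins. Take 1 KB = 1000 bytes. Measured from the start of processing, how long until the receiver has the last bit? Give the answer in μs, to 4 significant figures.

L = 53600 bits.
Transmission delay = L/R = 53600 / 140000000 = 382.857 μs.
Propagation delay = d/s = 11000 m / 300000000 m/s = 36.6667 μs.
Plus processing delay 0.15 ms = 150 μs.
Total = 569.5 μs.

569.5 μs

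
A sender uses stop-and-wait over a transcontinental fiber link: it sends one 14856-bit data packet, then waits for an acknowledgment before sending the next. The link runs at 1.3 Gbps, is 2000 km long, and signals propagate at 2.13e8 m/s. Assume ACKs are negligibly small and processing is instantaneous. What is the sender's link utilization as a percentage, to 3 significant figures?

t_tx = L/R = 14856/1300000000 = 1.14277e-05 s.
t_prop = 2000000/213000000 = 0.00938967 s; RTT = 0.0187793 s.
Cycle = t_tx + RTT = 0.0187908 s.
Utilization = t_tx / cycle = 1.14277e-05/0.0187908 = 0.0608 %.

0.0608 %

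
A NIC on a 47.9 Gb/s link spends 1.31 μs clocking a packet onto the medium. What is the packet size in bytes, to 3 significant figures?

L = R × t_tx = 47900000000 b/s × 1.31e-06 s = 62749 bits.
In bytes: 62749 / 8 = 7840 bytes.

7840 bytes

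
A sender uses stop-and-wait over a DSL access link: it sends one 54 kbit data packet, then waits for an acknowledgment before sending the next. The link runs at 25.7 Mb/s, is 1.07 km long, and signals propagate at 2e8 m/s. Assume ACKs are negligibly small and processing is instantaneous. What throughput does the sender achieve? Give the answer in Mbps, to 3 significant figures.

25.6 Mbps

t_tx = L/R = 54000/25700000 = 0.00210117 s.
t_prop = 1070/200000000 = 5.35e-06 s; RTT = 1.07e-05 s.
Cycle = t_tx + RTT = 0.00211187 s.
Throughput = L / cycle = 54000 / 0.00211187 = 25.6 Mbps.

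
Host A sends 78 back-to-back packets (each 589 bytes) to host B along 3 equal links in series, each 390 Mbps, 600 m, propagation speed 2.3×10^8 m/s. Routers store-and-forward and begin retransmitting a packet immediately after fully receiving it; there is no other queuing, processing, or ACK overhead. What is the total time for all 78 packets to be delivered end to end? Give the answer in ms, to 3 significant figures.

Per-hop transmission t_tx = L/R = 4712/390000000 = 0.0120821 ms.
Per-hop propagation t_prop = 600/2.3e+08 = 0.0026087 ms.
Pipeline fill: first packet needs 3·t_tx to clear all hops; remaining 77 packets each add one t_tx.
Total = (3+78-1)·t_tx + 3·t_prop = 80·0.0120821 + 3·0.0026087 = 0.974 ms.

0.974 ms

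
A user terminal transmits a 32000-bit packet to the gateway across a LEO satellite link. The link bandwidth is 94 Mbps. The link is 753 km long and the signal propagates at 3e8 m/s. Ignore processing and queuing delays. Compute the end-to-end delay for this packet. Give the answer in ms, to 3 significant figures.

2.85 ms

Transmission delay = L/R = 32000 / 94000000 = 0.340426 ms.
Propagation delay = d/s = 753000 m / 300000000 m/s = 2.51 ms.
Total = 2.85 ms.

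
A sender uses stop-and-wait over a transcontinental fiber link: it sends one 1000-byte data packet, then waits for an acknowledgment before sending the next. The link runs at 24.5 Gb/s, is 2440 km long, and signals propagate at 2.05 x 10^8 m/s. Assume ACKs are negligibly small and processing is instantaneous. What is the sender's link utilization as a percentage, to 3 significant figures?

t_tx = L/R = 8000/24500000000 = 3.26531e-07 s.
t_prop = 2440000/2.05e+08 = 0.0119024 s; RTT = 0.0238049 s.
Cycle = t_tx + RTT = 0.0238052 s.
Utilization = t_tx / cycle = 3.26531e-07/0.0238052 = 0.00137 %.

0.00137 %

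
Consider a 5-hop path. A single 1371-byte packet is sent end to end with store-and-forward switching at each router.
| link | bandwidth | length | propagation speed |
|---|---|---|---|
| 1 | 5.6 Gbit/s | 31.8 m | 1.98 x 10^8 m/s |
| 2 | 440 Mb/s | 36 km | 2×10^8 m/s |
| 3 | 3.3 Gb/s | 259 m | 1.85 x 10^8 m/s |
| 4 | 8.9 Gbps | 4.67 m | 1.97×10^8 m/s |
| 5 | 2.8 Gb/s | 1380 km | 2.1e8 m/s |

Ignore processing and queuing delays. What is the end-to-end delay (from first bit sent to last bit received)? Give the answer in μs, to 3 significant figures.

6790 μs

L = 1371 × 8 = 10968 bits.
Transmission delays (L/R per hop): 1.95857, 24.9273, 3.32364, 1.23236, 3.91714 μs; sum = 35.359 μs.
Propagation delays (d/s per hop): 0.160606, 180, 1.4, 0.0237056, 6571.43 μs; sum = 6753.01 μs.
End-to-end = 6790 μs.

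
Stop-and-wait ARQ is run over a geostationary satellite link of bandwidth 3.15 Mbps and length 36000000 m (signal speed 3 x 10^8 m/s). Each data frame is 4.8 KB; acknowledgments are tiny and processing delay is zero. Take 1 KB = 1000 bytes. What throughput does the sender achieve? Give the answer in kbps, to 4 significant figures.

t_tx = L/R = 38400/3150000 = 0.0121905 s.
t_prop = 36000000/300000000 = 0.12 s; RTT = 0.24 s.
Cycle = t_tx + RTT = 0.25219 s.
Throughput = L / cycle = 38400 / 0.25219 = 152.3 kbps.

152.3 kbps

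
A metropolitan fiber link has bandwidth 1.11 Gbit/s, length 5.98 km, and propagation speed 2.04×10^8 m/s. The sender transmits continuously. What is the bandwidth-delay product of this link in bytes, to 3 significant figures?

Propagation delay = 5980 / 204000000 = 2.93137e-05 s.
BDP = R × t_prop = 1110000000 × 2.93137e-05 = 32538.2 bits.
In bytes: 32538.2/8 = 4070 bytes.

4070 bytes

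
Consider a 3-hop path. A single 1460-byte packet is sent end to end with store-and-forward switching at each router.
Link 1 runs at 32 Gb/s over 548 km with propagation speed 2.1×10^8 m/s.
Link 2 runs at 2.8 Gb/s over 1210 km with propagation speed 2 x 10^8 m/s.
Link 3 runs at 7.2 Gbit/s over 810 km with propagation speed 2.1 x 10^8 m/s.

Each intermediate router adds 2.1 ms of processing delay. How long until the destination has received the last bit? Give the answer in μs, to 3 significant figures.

L = 1460 × 8 = 11680 bits.
Transmission delays (L/R per hop): 0.365, 4.17143, 1.62222 μs; sum = 6.15865 μs.
Propagation delays (d/s per hop): 2609.52, 6050, 3857.14 μs; sum = 12516.7 μs.
Processing at 2 router(s): 2 × 2.1 ms = 4200 μs.
End-to-end = 16700 μs.

16700 μs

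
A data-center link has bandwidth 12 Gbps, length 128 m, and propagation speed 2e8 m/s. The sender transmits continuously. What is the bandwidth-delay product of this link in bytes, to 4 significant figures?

960.0 bytes

Propagation delay = 128 / 200000000 = 6.4e-07 s.
BDP = R × t_prop = 12000000000 × 6.4e-07 = 7680 bits.
In bytes: 7680/8 = 960.0 bytes.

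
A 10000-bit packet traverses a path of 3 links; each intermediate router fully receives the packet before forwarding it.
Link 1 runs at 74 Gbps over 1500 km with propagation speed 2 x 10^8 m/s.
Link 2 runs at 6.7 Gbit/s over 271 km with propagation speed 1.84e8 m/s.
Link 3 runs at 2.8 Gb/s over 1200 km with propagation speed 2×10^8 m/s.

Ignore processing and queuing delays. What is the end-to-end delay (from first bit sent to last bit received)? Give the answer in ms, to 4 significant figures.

Transmission delays (L/R per hop): 0.000135135, 0.00149254, 0.00357143 ms; sum = 0.0051991 ms.
Propagation delays (d/s per hop): 7.5, 1.47283, 6 ms; sum = 14.9728 ms.
End-to-end = 14.98 ms.

14.98 ms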